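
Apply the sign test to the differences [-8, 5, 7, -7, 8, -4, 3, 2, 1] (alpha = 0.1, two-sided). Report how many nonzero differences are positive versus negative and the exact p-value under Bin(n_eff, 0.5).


Step 1: Discard zero differences. Original n = 9; n_eff = number of nonzero differences = 9.
Nonzero differences (with sign): -8, +5, +7, -7, +8, -4, +3, +2, +1
Step 2: Count signs: positive = 6, negative = 3.
Step 3: Under H0: P(positive) = 0.5, so the number of positives S ~ Bin(9, 0.5).
Step 4: Two-sided exact p-value = sum of Bin(9,0.5) probabilities at or below the observed probability = 0.507812.
Step 5: alpha = 0.1. fail to reject H0.

n_eff = 9, pos = 6, neg = 3, p = 0.507812, fail to reject H0.


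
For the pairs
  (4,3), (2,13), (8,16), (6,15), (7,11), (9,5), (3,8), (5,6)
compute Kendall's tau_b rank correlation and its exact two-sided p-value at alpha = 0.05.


Step 1: Enumerate the 28 unordered pairs (i,j) with i<j and classify each by sign(x_j-x_i) * sign(y_j-y_i).
  (1,2):dx=-2,dy=+10->D; (1,3):dx=+4,dy=+13->C; (1,4):dx=+2,dy=+12->C; (1,5):dx=+3,dy=+8->C
  (1,6):dx=+5,dy=+2->C; (1,7):dx=-1,dy=+5->D; (1,8):dx=+1,dy=+3->C; (2,3):dx=+6,dy=+3->C
  (2,4):dx=+4,dy=+2->C; (2,5):dx=+5,dy=-2->D; (2,6):dx=+7,dy=-8->D; (2,7):dx=+1,dy=-5->D
  (2,8):dx=+3,dy=-7->D; (3,4):dx=-2,dy=-1->C; (3,5):dx=-1,dy=-5->C; (3,6):dx=+1,dy=-11->D
  (3,7):dx=-5,dy=-8->C; (3,8):dx=-3,dy=-10->C; (4,5):dx=+1,dy=-4->D; (4,6):dx=+3,dy=-10->D
  (4,7):dx=-3,dy=-7->C; (4,8):dx=-1,dy=-9->C; (5,6):dx=+2,dy=-6->D; (5,7):dx=-4,dy=-3->C
  (5,8):dx=-2,dy=-5->C; (6,7):dx=-6,dy=+3->D; (6,8):dx=-4,dy=+1->D; (7,8):dx=+2,dy=-2->D
Step 2: C = 15, D = 13, total pairs = 28.
Step 3: tau = (C - D)/(n(n-1)/2) = (15 - 13)/28 = 0.071429.
Step 4: Exact two-sided p-value (enumerate n! = 40320 permutations of y under H0): p = 0.904861.
Step 5: alpha = 0.05. fail to reject H0.

tau_b = 0.0714 (C=15, D=13), p = 0.904861, fail to reject H0.


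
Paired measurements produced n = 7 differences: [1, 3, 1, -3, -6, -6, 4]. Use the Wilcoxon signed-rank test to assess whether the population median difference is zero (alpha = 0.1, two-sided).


Step 1: Drop any zero differences (none here) and take |d_i|.
|d| = [1, 3, 1, 3, 6, 6, 4]
Step 2: Midrank |d_i| (ties get averaged ranks).
ranks: |1|->1.5, |3|->3.5, |1|->1.5, |3|->3.5, |6|->6.5, |6|->6.5, |4|->5
Step 3: Attach original signs; sum ranks with positive sign and with negative sign.
W+ = 1.5 + 3.5 + 1.5 + 5 = 11.5
W- = 3.5 + 6.5 + 6.5 = 16.5
(Check: W+ + W- = 28 should equal n(n+1)/2 = 28.)
Step 4: Test statistic W = min(W+, W-) = 11.5.
Step 5: Ties in |d|, so use the tie-corrected normal approximation.
        E[W] = n(n+1)/4 = 7*8/4 = 14.
        Tie groups: |d|=1 (t=2), |d|=3 (t=2), |d|=6 (t=2); sum(t^3 - t) = 18.
        Var[W] = n(n+1)(2n+1)/24 - sum(t^3-t)/48 = 840/24 - 18/48 = 34.625.
        z = (W - E[W]) / sqrt(Var[W]) = (11.5 - 14) / 5.8843 = -0.4249.
        Two-sided p = 2*Phi(z) = 0.670939.
Step 6: alpha = 0.1. fail to reject H0.

W+ = 11.5, W- = 16.5, W = min = 11.5, p = 0.670939, fail to reject H0.


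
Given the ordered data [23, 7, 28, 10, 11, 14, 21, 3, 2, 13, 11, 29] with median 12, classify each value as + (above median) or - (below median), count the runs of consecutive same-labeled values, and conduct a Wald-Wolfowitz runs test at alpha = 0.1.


Step 1: Compute median = 12; label A = above, B = below.
Labels in order: ABABBAABBABA  (n_A = 6, n_B = 6)
Step 2: Count runs R = 9.
Step 3: Under H0 (random ordering), E[R] = 2*n_A*n_B/(n_A+n_B) + 1 = 2*6*6/12 + 1 = 7.0000.
        Var[R] = 2*n_A*n_B*(2*n_A*n_B - n_A - n_B) / ((n_A+n_B)^2 * (n_A+n_B-1)) = 4320/1584 = 2.7273.
        SD[R] = 1.6514.
Step 4: Continuity-corrected z = (R - 0.5 - E[R]) / SD[R] = (9 - 0.5 - 7.0000) / 1.6514 = 0.9083.
Step 5: Two-sided p-value via normal approximation = 2*(1 - Phi(|z|)) = 0.363722.
Step 6: alpha = 0.1. fail to reject H0.

R = 9, z = 0.9083, p = 0.363722, fail to reject H0.


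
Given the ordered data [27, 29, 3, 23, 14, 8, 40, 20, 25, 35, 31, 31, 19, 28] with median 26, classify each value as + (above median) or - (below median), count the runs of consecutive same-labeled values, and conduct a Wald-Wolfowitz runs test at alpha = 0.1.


Step 1: Compute median = 26; label A = above, B = below.
Labels in order: AABBBBABBAAABA  (n_A = 7, n_B = 7)
Step 2: Count runs R = 7.
Step 3: Under H0 (random ordering), E[R] = 2*n_A*n_B/(n_A+n_B) + 1 = 2*7*7/14 + 1 = 8.0000.
        Var[R] = 2*n_A*n_B*(2*n_A*n_B - n_A - n_B) / ((n_A+n_B)^2 * (n_A+n_B-1)) = 8232/2548 = 3.2308.
        SD[R] = 1.7974.
Step 4: Continuity-corrected z = (R + 0.5 - E[R]) / SD[R] = (7 + 0.5 - 8.0000) / 1.7974 = -0.2782.
Step 5: Two-sided p-value via normal approximation = 2*(1 - Phi(|z|)) = 0.780879.
Step 6: alpha = 0.1. fail to reject H0.

R = 7, z = -0.2782, p = 0.780879, fail to reject H0.


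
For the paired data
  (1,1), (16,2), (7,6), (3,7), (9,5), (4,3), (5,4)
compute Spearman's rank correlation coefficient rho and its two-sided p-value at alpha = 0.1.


Step 1: Rank x and y separately (midranks; no ties here).
rank(x): 1->1, 16->7, 7->5, 3->2, 9->6, 4->3, 5->4
rank(y): 1->1, 2->2, 6->6, 7->7, 5->5, 3->3, 4->4
Step 2: d_i = R_x(i) - R_y(i); compute d_i^2.
  (1-1)^2=0, (7-2)^2=25, (5-6)^2=1, (2-7)^2=25, (6-5)^2=1, (3-3)^2=0, (4-4)^2=0
sum(d^2) = 52.
Step 3: rho = 1 - 6*52 / (7*(7^2 - 1)) = 1 - 312/336 = 0.071429.
Step 4: Under H0, t = rho * sqrt((n-2)/(1-rho^2)) = 0.1601 ~ t(5).
Step 5: Two-sided p-value from the t-distribution with 5 df = 0.879048.
Step 6: alpha = 0.1. fail to reject H0.

rho = 0.0714, p = 0.879048, fail to reject H0 at alpha = 0.1.


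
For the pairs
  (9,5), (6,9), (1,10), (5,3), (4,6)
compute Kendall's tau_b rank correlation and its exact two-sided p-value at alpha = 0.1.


Step 1: Enumerate the 10 unordered pairs (i,j) with i<j and classify each by sign(x_j-x_i) * sign(y_j-y_i).
  (1,2):dx=-3,dy=+4->D; (1,3):dx=-8,dy=+5->D; (1,4):dx=-4,dy=-2->C; (1,5):dx=-5,dy=+1->D
  (2,3):dx=-5,dy=+1->D; (2,4):dx=-1,dy=-6->C; (2,5):dx=-2,dy=-3->C; (3,4):dx=+4,dy=-7->D
  (3,5):dx=+3,dy=-4->D; (4,5):dx=-1,dy=+3->D
Step 2: C = 3, D = 7, total pairs = 10.
Step 3: tau = (C - D)/(n(n-1)/2) = (3 - 7)/10 = -0.400000.
Step 4: Exact two-sided p-value (enumerate n! = 120 permutations of y under H0): p = 0.483333.
Step 5: alpha = 0.1. fail to reject H0.

tau_b = -0.4000 (C=3, D=7), p = 0.483333, fail to reject H0.


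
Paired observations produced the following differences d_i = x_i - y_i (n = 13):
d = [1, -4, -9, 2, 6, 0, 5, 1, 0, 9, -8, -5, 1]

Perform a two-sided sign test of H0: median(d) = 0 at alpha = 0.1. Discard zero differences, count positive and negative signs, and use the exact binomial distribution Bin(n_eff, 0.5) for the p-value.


Step 1: Discard zero differences. Original n = 13; n_eff = number of nonzero differences = 11.
Nonzero differences (with sign): +1, -4, -9, +2, +6, +5, +1, +9, -8, -5, +1
Step 2: Count signs: positive = 7, negative = 4.
Step 3: Under H0: P(positive) = 0.5, so the number of positives S ~ Bin(11, 0.5).
Step 4: Two-sided exact p-value = sum of Bin(11,0.5) probabilities at or below the observed probability = 0.548828.
Step 5: alpha = 0.1. fail to reject H0.

n_eff = 11, pos = 7, neg = 4, p = 0.548828, fail to reject H0.


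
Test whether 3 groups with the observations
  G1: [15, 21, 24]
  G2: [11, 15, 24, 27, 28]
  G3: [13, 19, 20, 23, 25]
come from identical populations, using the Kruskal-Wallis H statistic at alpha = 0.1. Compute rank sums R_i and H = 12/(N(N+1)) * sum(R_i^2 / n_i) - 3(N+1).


Step 1: Combine all N = 13 observations and assign midranks.
sorted (value, group, rank): (11,G2,1), (13,G3,2), (15,G1,3.5), (15,G2,3.5), (19,G3,5), (20,G3,6), (21,G1,7), (23,G3,8), (24,G1,9.5), (24,G2,9.5), (25,G3,11), (27,G2,12), (28,G2,13)
Step 2: Sum ranks within each group.
R_1 = 20 (n_1 = 3)
R_2 = 39 (n_2 = 5)
R_3 = 32 (n_3 = 5)
Step 3: H = 12/(N(N+1)) * sum(R_i^2/n_i) - 3(N+1)
     = 12/(13*14) * (20^2/3 + 39^2/5 + 32^2/5) - 3*14
     = 0.065934 * 642.333 - 42
     = 0.351648.
Step 4: Ties present; correction factor C = 1 - 12/(13^3 - 13) = 0.994505. Corrected H = 0.351648 / 0.994505 = 0.353591.
Step 5: Under H0, H ~ chi^2(2); p-value = 0.837951.
Step 6: alpha = 0.1. fail to reject H0.

H = 0.3536, df = 2, p = 0.837951, fail to reject H0.


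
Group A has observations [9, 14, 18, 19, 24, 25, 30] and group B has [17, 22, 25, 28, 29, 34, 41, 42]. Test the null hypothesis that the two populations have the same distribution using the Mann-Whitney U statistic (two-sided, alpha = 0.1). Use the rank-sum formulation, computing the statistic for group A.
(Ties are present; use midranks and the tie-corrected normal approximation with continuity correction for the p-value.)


Step 1: Combine and sort all 15 observations; assign midranks.
sorted (value, group): (9,X), (14,X), (17,Y), (18,X), (19,X), (22,Y), (24,X), (25,X), (25,Y), (28,Y), (29,Y), (30,X), (34,Y), (41,Y), (42,Y)
ranks: 9->1, 14->2, 17->3, 18->4, 19->5, 22->6, 24->7, 25->8.5, 25->8.5, 28->10, 29->11, 30->12, 34->13, 41->14, 42->15
Step 2: Rank sum for X: R1 = 1 + 2 + 4 + 5 + 7 + 8.5 + 12 = 39.5.
Step 3: U_X = R1 - n1(n1+1)/2 = 39.5 - 7*8/2 = 39.5 - 28 = 11.5.
       U_Y = n1*n2 - U_X = 56 - 11.5 = 44.5.
Step 4: Ties are present, so use the tie-corrected normal approximation (with continuity correction) for the p-value.
Step 5: p-value = 0.063840; compare to alpha = 0.1. reject H0.

U_X = 11.5, p = 0.063840, reject H0 at alpha = 0.1.


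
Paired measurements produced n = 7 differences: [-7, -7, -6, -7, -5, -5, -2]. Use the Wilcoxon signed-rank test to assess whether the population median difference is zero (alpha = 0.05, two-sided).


Step 1: Drop any zero differences (none here) and take |d_i|.
|d| = [7, 7, 6, 7, 5, 5, 2]
Step 2: Midrank |d_i| (ties get averaged ranks).
ranks: |7|->6, |7|->6, |6|->4, |7|->6, |5|->2.5, |5|->2.5, |2|->1
Step 3: Attach original signs; sum ranks with positive sign and with negative sign.
W+ = 0 = 0
W- = 6 + 6 + 4 + 6 + 2.5 + 2.5 + 1 = 28
(Check: W+ + W- = 28 should equal n(n+1)/2 = 28.)
Step 4: Test statistic W = min(W+, W-) = 0.
Step 5: Ties in |d|, so use the tie-corrected normal approximation.
        E[W] = n(n+1)/4 = 7*8/4 = 14.
        Tie groups: |d|=5 (t=2), |d|=7 (t=3); sum(t^3 - t) = 30.
        Var[W] = n(n+1)(2n+1)/24 - sum(t^3-t)/48 = 840/24 - 30/48 = 34.375.
        z = (W - E[W]) / sqrt(Var[W]) = (0 - 14) / 5.8630 = -2.3878.
        Two-sided p = 2*Phi(z) = 0.016947.
Step 6: alpha = 0.05. reject H0.

W+ = 0, W- = 28, W = min = 0, p = 0.016947, reject H0.


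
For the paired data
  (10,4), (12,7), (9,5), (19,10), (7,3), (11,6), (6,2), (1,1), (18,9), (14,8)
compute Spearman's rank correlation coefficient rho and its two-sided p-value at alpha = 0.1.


Step 1: Rank x and y separately (midranks; no ties here).
rank(x): 10->5, 12->7, 9->4, 19->10, 7->3, 11->6, 6->2, 1->1, 18->9, 14->8
rank(y): 4->4, 7->7, 5->5, 10->10, 3->3, 6->6, 2->2, 1->1, 9->9, 8->8
Step 2: d_i = R_x(i) - R_y(i); compute d_i^2.
  (5-4)^2=1, (7-7)^2=0, (4-5)^2=1, (10-10)^2=0, (3-3)^2=0, (6-6)^2=0, (2-2)^2=0, (1-1)^2=0, (9-9)^2=0, (8-8)^2=0
sum(d^2) = 2.
Step 3: rho = 1 - 6*2 / (10*(10^2 - 1)) = 1 - 12/990 = 0.987879.
Step 4: Under H0, t = rho * sqrt((n-2)/(1-rho^2)) = 18.0003 ~ t(8).
Step 5: Two-sided p-value from the t-distribution with 8 df = 0.000000.
Step 6: alpha = 0.1. reject H0.

rho = 0.9879, p = 0.000000, reject H0 at alpha = 0.1.


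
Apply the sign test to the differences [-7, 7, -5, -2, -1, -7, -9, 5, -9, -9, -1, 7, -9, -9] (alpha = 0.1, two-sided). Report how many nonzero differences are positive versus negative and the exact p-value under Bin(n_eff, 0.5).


Step 1: Discard zero differences. Original n = 14; n_eff = number of nonzero differences = 14.
Nonzero differences (with sign): -7, +7, -5, -2, -1, -7, -9, +5, -9, -9, -1, +7, -9, -9
Step 2: Count signs: positive = 3, negative = 11.
Step 3: Under H0: P(positive) = 0.5, so the number of positives S ~ Bin(14, 0.5).
Step 4: Two-sided exact p-value = sum of Bin(14,0.5) probabilities at or below the observed probability = 0.057373.
Step 5: alpha = 0.1. reject H0.

n_eff = 14, pos = 3, neg = 11, p = 0.057373, reject H0.


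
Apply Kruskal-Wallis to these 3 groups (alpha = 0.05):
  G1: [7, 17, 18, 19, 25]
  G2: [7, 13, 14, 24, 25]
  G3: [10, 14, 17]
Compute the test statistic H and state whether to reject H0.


Step 1: Combine all N = 13 observations and assign midranks.
sorted (value, group, rank): (7,G1,1.5), (7,G2,1.5), (10,G3,3), (13,G2,4), (14,G2,5.5), (14,G3,5.5), (17,G1,7.5), (17,G3,7.5), (18,G1,9), (19,G1,10), (24,G2,11), (25,G1,12.5), (25,G2,12.5)
Step 2: Sum ranks within each group.
R_1 = 40.5 (n_1 = 5)
R_2 = 34.5 (n_2 = 5)
R_3 = 16 (n_3 = 3)
Step 3: H = 12/(N(N+1)) * sum(R_i^2/n_i) - 3(N+1)
     = 12/(13*14) * (40.5^2/5 + 34.5^2/5 + 16^2/3) - 3*14
     = 0.065934 * 651.433 - 42
     = 0.951648.
Step 4: Ties present; correction factor C = 1 - 24/(13^3 - 13) = 0.989011. Corrected H = 0.951648 / 0.989011 = 0.962222.
Step 5: Under H0, H ~ chi^2(2); p-value = 0.618096.
Step 6: alpha = 0.05. fail to reject H0.

H = 0.9622, df = 2, p = 0.618096, fail to reject H0.


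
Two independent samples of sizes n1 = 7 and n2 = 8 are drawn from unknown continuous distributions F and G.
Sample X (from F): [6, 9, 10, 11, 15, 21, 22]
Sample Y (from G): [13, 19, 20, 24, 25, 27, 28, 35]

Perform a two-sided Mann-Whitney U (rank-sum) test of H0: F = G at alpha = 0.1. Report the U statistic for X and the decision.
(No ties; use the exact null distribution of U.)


Step 1: Combine and sort all 15 observations; assign midranks.
sorted (value, group): (6,X), (9,X), (10,X), (11,X), (13,Y), (15,X), (19,Y), (20,Y), (21,X), (22,X), (24,Y), (25,Y), (27,Y), (28,Y), (35,Y)
ranks: 6->1, 9->2, 10->3, 11->4, 13->5, 15->6, 19->7, 20->8, 21->9, 22->10, 24->11, 25->12, 27->13, 28->14, 35->15
Step 2: Rank sum for X: R1 = 1 + 2 + 3 + 4 + 6 + 9 + 10 = 35.
Step 3: U_X = R1 - n1(n1+1)/2 = 35 - 7*8/2 = 35 - 28 = 7.
       U_Y = n1*n2 - U_X = 56 - 7 = 49.
Step 4: No ties, so the exact null distribution of U (based on enumerating the C(15,7) = 6435 equally likely rank assignments) gives the two-sided p-value.
Step 5: p-value = 0.013986; compare to alpha = 0.1. reject H0.

U_X = 7, p = 0.013986, reject H0 at alpha = 0.1.


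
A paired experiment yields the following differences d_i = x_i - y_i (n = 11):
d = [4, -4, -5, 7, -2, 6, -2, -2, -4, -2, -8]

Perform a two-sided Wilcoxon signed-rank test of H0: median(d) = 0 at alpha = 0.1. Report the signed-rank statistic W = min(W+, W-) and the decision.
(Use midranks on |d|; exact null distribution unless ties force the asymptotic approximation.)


Step 1: Drop any zero differences (none here) and take |d_i|.
|d| = [4, 4, 5, 7, 2, 6, 2, 2, 4, 2, 8]
Step 2: Midrank |d_i| (ties get averaged ranks).
ranks: |4|->6, |4|->6, |5|->8, |7|->10, |2|->2.5, |6|->9, |2|->2.5, |2|->2.5, |4|->6, |2|->2.5, |8|->11
Step 3: Attach original signs; sum ranks with positive sign and with negative sign.
W+ = 6 + 10 + 9 = 25
W- = 6 + 8 + 2.5 + 2.5 + 2.5 + 6 + 2.5 + 11 = 41
(Check: W+ + W- = 66 should equal n(n+1)/2 = 66.)
Step 4: Test statistic W = min(W+, W-) = 25.
Step 5: Ties in |d|, so use the tie-corrected normal approximation.
        E[W] = n(n+1)/4 = 11*12/4 = 33.
        Tie groups: |d|=2 (t=4), |d|=4 (t=3); sum(t^3 - t) = 84.
        Var[W] = n(n+1)(2n+1)/24 - sum(t^3-t)/48 = 3036/24 - 84/48 = 124.75.
        z = (W - E[W]) / sqrt(Var[W]) = (25 - 33) / 11.1692 = -0.7163.
        Two-sided p = 2*Phi(z) = 0.473832.
Step 6: alpha = 0.1. fail to reject H0.

W+ = 25, W- = 41, W = min = 25, p = 0.473832, fail to reject H0.


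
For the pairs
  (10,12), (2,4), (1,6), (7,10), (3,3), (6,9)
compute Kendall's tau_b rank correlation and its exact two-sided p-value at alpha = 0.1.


Step 1: Enumerate the 15 unordered pairs (i,j) with i<j and classify each by sign(x_j-x_i) * sign(y_j-y_i).
  (1,2):dx=-8,dy=-8->C; (1,3):dx=-9,dy=-6->C; (1,4):dx=-3,dy=-2->C; (1,5):dx=-7,dy=-9->C
  (1,6):dx=-4,dy=-3->C; (2,3):dx=-1,dy=+2->D; (2,4):dx=+5,dy=+6->C; (2,5):dx=+1,dy=-1->D
  (2,6):dx=+4,dy=+5->C; (3,4):dx=+6,dy=+4->C; (3,5):dx=+2,dy=-3->D; (3,6):dx=+5,dy=+3->C
  (4,5):dx=-4,dy=-7->C; (4,6):dx=-1,dy=-1->C; (5,6):dx=+3,dy=+6->C
Step 2: C = 12, D = 3, total pairs = 15.
Step 3: tau = (C - D)/(n(n-1)/2) = (12 - 3)/15 = 0.600000.
Step 4: Exact two-sided p-value (enumerate n! = 720 permutations of y under H0): p = 0.136111.
Step 5: alpha = 0.1. fail to reject H0.

tau_b = 0.6000 (C=12, D=3), p = 0.136111, fail to reject H0.


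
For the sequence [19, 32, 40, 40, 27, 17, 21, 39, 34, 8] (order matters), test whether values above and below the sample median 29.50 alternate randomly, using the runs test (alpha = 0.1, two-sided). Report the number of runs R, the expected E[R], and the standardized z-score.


Step 1: Compute median = 29.50; label A = above, B = below.
Labels in order: BAAABBBAAB  (n_A = 5, n_B = 5)
Step 2: Count runs R = 5.
Step 3: Under H0 (random ordering), E[R] = 2*n_A*n_B/(n_A+n_B) + 1 = 2*5*5/10 + 1 = 6.0000.
        Var[R] = 2*n_A*n_B*(2*n_A*n_B - n_A - n_B) / ((n_A+n_B)^2 * (n_A+n_B-1)) = 2000/900 = 2.2222.
        SD[R] = 1.4907.
Step 4: Continuity-corrected z = (R + 0.5 - E[R]) / SD[R] = (5 + 0.5 - 6.0000) / 1.4907 = -0.3354.
Step 5: Two-sided p-value via normal approximation = 2*(1 - Phi(|z|)) = 0.737316.
Step 6: alpha = 0.1. fail to reject H0.

R = 5, z = -0.3354, p = 0.737316, fail to reject H0.


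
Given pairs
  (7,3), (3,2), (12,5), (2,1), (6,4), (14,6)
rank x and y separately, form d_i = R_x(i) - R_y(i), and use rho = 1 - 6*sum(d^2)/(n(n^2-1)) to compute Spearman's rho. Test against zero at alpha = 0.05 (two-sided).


Step 1: Rank x and y separately (midranks; no ties here).
rank(x): 7->4, 3->2, 12->5, 2->1, 6->3, 14->6
rank(y): 3->3, 2->2, 5->5, 1->1, 4->4, 6->6
Step 2: d_i = R_x(i) - R_y(i); compute d_i^2.
  (4-3)^2=1, (2-2)^2=0, (5-5)^2=0, (1-1)^2=0, (3-4)^2=1, (6-6)^2=0
sum(d^2) = 2.
Step 3: rho = 1 - 6*2 / (6*(6^2 - 1)) = 1 - 12/210 = 0.942857.
Step 4: Under H0, t = rho * sqrt((n-2)/(1-rho^2)) = 5.6595 ~ t(4).
Step 5: Two-sided p-value from the t-distribution with 4 df = 0.004805.
Step 6: alpha = 0.05. reject H0.

rho = 0.9429, p = 0.004805, reject H0 at alpha = 0.05.


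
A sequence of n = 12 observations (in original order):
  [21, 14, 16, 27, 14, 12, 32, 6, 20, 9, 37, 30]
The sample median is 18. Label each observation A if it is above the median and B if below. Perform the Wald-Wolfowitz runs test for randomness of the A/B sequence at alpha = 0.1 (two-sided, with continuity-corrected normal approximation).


Step 1: Compute median = 18; label A = above, B = below.
Labels in order: ABBABBABABAA  (n_A = 6, n_B = 6)
Step 2: Count runs R = 9.
Step 3: Under H0 (random ordering), E[R] = 2*n_A*n_B/(n_A+n_B) + 1 = 2*6*6/12 + 1 = 7.0000.
        Var[R] = 2*n_A*n_B*(2*n_A*n_B - n_A - n_B) / ((n_A+n_B)^2 * (n_A+n_B-1)) = 4320/1584 = 2.7273.
        SD[R] = 1.6514.
Step 4: Continuity-corrected z = (R - 0.5 - E[R]) / SD[R] = (9 - 0.5 - 7.0000) / 1.6514 = 0.9083.
Step 5: Two-sided p-value via normal approximation = 2*(1 - Phi(|z|)) = 0.363722.
Step 6: alpha = 0.1. fail to reject H0.

R = 9, z = 0.9083, p = 0.363722, fail to reject H0.


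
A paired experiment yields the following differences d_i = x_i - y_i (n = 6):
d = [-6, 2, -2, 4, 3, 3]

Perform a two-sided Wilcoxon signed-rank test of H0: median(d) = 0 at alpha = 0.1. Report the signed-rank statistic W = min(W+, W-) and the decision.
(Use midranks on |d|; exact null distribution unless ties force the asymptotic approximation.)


Step 1: Drop any zero differences (none here) and take |d_i|.
|d| = [6, 2, 2, 4, 3, 3]
Step 2: Midrank |d_i| (ties get averaged ranks).
ranks: |6|->6, |2|->1.5, |2|->1.5, |4|->5, |3|->3.5, |3|->3.5
Step 3: Attach original signs; sum ranks with positive sign and with negative sign.
W+ = 1.5 + 5 + 3.5 + 3.5 = 13.5
W- = 6 + 1.5 = 7.5
(Check: W+ + W- = 21 should equal n(n+1)/2 = 21.)
Step 4: Test statistic W = min(W+, W-) = 7.5.
Step 5: Ties in |d|, so use the tie-corrected normal approximation.
        E[W] = n(n+1)/4 = 6*7/4 = 10.5.
        Tie groups: |d|=2 (t=2), |d|=3 (t=2); sum(t^3 - t) = 12.
        Var[W] = n(n+1)(2n+1)/24 - sum(t^3-t)/48 = 546/24 - 12/48 = 22.5.
        z = (W - E[W]) / sqrt(Var[W]) = (7.5 - 10.5) / 4.7434 = -0.6325.
        Two-sided p = 2*Phi(z) = 0.527089.
Step 6: alpha = 0.1. fail to reject H0.

W+ = 13.5, W- = 7.5, W = min = 7.5, p = 0.527089, fail to reject H0.


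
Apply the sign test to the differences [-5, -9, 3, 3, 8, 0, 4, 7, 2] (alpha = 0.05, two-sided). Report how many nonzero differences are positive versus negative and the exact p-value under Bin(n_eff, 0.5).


Step 1: Discard zero differences. Original n = 9; n_eff = number of nonzero differences = 8.
Nonzero differences (with sign): -5, -9, +3, +3, +8, +4, +7, +2
Step 2: Count signs: positive = 6, negative = 2.
Step 3: Under H0: P(positive) = 0.5, so the number of positives S ~ Bin(8, 0.5).
Step 4: Two-sided exact p-value = sum of Bin(8,0.5) probabilities at or below the observed probability = 0.289062.
Step 5: alpha = 0.05. fail to reject H0.

n_eff = 8, pos = 6, neg = 2, p = 0.289062, fail to reject H0.


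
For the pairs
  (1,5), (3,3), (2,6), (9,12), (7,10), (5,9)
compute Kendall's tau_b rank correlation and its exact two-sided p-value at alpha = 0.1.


Step 1: Enumerate the 15 unordered pairs (i,j) with i<j and classify each by sign(x_j-x_i) * sign(y_j-y_i).
  (1,2):dx=+2,dy=-2->D; (1,3):dx=+1,dy=+1->C; (1,4):dx=+8,dy=+7->C; (1,5):dx=+6,dy=+5->C
  (1,6):dx=+4,dy=+4->C; (2,3):dx=-1,dy=+3->D; (2,4):dx=+6,dy=+9->C; (2,5):dx=+4,dy=+7->C
  (2,6):dx=+2,dy=+6->C; (3,4):dx=+7,dy=+6->C; (3,5):dx=+5,dy=+4->C; (3,6):dx=+3,dy=+3->C
  (4,5):dx=-2,dy=-2->C; (4,6):dx=-4,dy=-3->C; (5,6):dx=-2,dy=-1->C
Step 2: C = 13, D = 2, total pairs = 15.
Step 3: tau = (C - D)/(n(n-1)/2) = (13 - 2)/15 = 0.733333.
Step 4: Exact two-sided p-value (enumerate n! = 720 permutations of y under H0): p = 0.055556.
Step 5: alpha = 0.1. reject H0.

tau_b = 0.7333 (C=13, D=2), p = 0.055556, reject H0.


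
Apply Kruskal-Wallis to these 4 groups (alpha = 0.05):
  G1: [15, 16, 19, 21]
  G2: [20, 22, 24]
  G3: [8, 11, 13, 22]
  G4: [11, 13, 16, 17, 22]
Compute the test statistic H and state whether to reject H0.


Step 1: Combine all N = 16 observations and assign midranks.
sorted (value, group, rank): (8,G3,1), (11,G3,2.5), (11,G4,2.5), (13,G3,4.5), (13,G4,4.5), (15,G1,6), (16,G1,7.5), (16,G4,7.5), (17,G4,9), (19,G1,10), (20,G2,11), (21,G1,12), (22,G2,14), (22,G3,14), (22,G4,14), (24,G2,16)
Step 2: Sum ranks within each group.
R_1 = 35.5 (n_1 = 4)
R_2 = 41 (n_2 = 3)
R_3 = 22 (n_3 = 4)
R_4 = 37.5 (n_4 = 5)
Step 3: H = 12/(N(N+1)) * sum(R_i^2/n_i) - 3(N+1)
     = 12/(16*17) * (35.5^2/4 + 41^2/3 + 22^2/4 + 37.5^2/5) - 3*17
     = 0.044118 * 1277.65 - 51
     = 5.366728.
Step 4: Ties present; correction factor C = 1 - 42/(16^3 - 16) = 0.989706. Corrected H = 5.366728 / 0.989706 = 5.422548.
Step 5: Under H0, H ~ chi^2(3); p-value = 0.143345.
Step 6: alpha = 0.05. fail to reject H0.

H = 5.4225, df = 3, p = 0.143345, fail to reject H0.


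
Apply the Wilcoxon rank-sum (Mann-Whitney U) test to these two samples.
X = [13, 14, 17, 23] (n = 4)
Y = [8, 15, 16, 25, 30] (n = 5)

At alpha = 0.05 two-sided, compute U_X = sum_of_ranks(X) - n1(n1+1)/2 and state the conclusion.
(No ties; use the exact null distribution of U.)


Step 1: Combine and sort all 9 observations; assign midranks.
sorted (value, group): (8,Y), (13,X), (14,X), (15,Y), (16,Y), (17,X), (23,X), (25,Y), (30,Y)
ranks: 8->1, 13->2, 14->3, 15->4, 16->5, 17->6, 23->7, 25->8, 30->9
Step 2: Rank sum for X: R1 = 2 + 3 + 6 + 7 = 18.
Step 3: U_X = R1 - n1(n1+1)/2 = 18 - 4*5/2 = 18 - 10 = 8.
       U_Y = n1*n2 - U_X = 20 - 8 = 12.
Step 4: No ties, so the exact null distribution of U (based on enumerating the C(9,4) = 126 equally likely rank assignments) gives the two-sided p-value.
Step 5: p-value = 0.730159; compare to alpha = 0.05. fail to reject H0.

U_X = 8, p = 0.730159, fail to reject H0 at alpha = 0.05.


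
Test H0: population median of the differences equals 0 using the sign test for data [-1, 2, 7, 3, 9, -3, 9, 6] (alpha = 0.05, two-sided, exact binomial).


Step 1: Discard zero differences. Original n = 8; n_eff = number of nonzero differences = 8.
Nonzero differences (with sign): -1, +2, +7, +3, +9, -3, +9, +6
Step 2: Count signs: positive = 6, negative = 2.
Step 3: Under H0: P(positive) = 0.5, so the number of positives S ~ Bin(8, 0.5).
Step 4: Two-sided exact p-value = sum of Bin(8,0.5) probabilities at or below the observed probability = 0.289062.
Step 5: alpha = 0.05. fail to reject H0.

n_eff = 8, pos = 6, neg = 2, p = 0.289062, fail to reject H0.


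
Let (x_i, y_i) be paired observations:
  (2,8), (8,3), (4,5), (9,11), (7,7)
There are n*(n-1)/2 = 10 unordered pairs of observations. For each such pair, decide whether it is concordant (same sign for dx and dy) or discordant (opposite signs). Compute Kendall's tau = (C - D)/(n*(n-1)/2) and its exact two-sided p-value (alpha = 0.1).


Step 1: Enumerate the 10 unordered pairs (i,j) with i<j and classify each by sign(x_j-x_i) * sign(y_j-y_i).
  (1,2):dx=+6,dy=-5->D; (1,3):dx=+2,dy=-3->D; (1,4):dx=+7,dy=+3->C; (1,5):dx=+5,dy=-1->D
  (2,3):dx=-4,dy=+2->D; (2,4):dx=+1,dy=+8->C; (2,5):dx=-1,dy=+4->D; (3,4):dx=+5,dy=+6->C
  (3,5):dx=+3,dy=+2->C; (4,5):dx=-2,dy=-4->C
Step 2: C = 5, D = 5, total pairs = 10.
Step 3: tau = (C - D)/(n(n-1)/2) = (5 - 5)/10 = 0.000000.
Step 4: Exact two-sided p-value (enumerate n! = 120 permutations of y under H0): p = 1.000000.
Step 5: alpha = 0.1. fail to reject H0.

tau_b = 0.0000 (C=5, D=5), p = 1.000000, fail to reject H0.


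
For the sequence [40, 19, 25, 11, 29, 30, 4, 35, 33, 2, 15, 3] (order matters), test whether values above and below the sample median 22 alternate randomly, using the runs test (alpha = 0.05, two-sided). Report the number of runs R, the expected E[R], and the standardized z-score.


Step 1: Compute median = 22; label A = above, B = below.
Labels in order: ABABAABAABBB  (n_A = 6, n_B = 6)
Step 2: Count runs R = 8.
Step 3: Under H0 (random ordering), E[R] = 2*n_A*n_B/(n_A+n_B) + 1 = 2*6*6/12 + 1 = 7.0000.
        Var[R] = 2*n_A*n_B*(2*n_A*n_B - n_A - n_B) / ((n_A+n_B)^2 * (n_A+n_B-1)) = 4320/1584 = 2.7273.
        SD[R] = 1.6514.
Step 4: Continuity-corrected z = (R - 0.5 - E[R]) / SD[R] = (8 - 0.5 - 7.0000) / 1.6514 = 0.3028.
Step 5: Two-sided p-value via normal approximation = 2*(1 - Phi(|z|)) = 0.762069.
Step 6: alpha = 0.05. fail to reject H0.

R = 8, z = 0.3028, p = 0.762069, fail to reject H0.


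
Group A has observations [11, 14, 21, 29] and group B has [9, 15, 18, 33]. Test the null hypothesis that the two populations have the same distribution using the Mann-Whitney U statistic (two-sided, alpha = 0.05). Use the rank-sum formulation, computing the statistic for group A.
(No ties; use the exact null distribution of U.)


Step 1: Combine and sort all 8 observations; assign midranks.
sorted (value, group): (9,Y), (11,X), (14,X), (15,Y), (18,Y), (21,X), (29,X), (33,Y)
ranks: 9->1, 11->2, 14->3, 15->4, 18->5, 21->6, 29->7, 33->8
Step 2: Rank sum for X: R1 = 2 + 3 + 6 + 7 = 18.
Step 3: U_X = R1 - n1(n1+1)/2 = 18 - 4*5/2 = 18 - 10 = 8.
       U_Y = n1*n2 - U_X = 16 - 8 = 8.
Step 4: No ties, so the exact null distribution of U (based on enumerating the C(8,4) = 70 equally likely rank assignments) gives the two-sided p-value.
Step 5: p-value = 1.000000; compare to alpha = 0.05. fail to reject H0.

U_X = 8, p = 1.000000, fail to reject H0 at alpha = 0.05.


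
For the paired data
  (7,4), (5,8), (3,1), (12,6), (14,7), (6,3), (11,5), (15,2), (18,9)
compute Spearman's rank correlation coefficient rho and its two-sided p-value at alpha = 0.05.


Step 1: Rank x and y separately (midranks; no ties here).
rank(x): 7->4, 5->2, 3->1, 12->6, 14->7, 6->3, 11->5, 15->8, 18->9
rank(y): 4->4, 8->8, 1->1, 6->6, 7->7, 3->3, 5->5, 2->2, 9->9
Step 2: d_i = R_x(i) - R_y(i); compute d_i^2.
  (4-4)^2=0, (2-8)^2=36, (1-1)^2=0, (6-6)^2=0, (7-7)^2=0, (3-3)^2=0, (5-5)^2=0, (8-2)^2=36, (9-9)^2=0
sum(d^2) = 72.
Step 3: rho = 1 - 6*72 / (9*(9^2 - 1)) = 1 - 432/720 = 0.400000.
Step 4: Under H0, t = rho * sqrt((n-2)/(1-rho^2)) = 1.1547 ~ t(7).
Step 5: Two-sided p-value from the t-distribution with 7 df = 0.286105.
Step 6: alpha = 0.05. fail to reject H0.

rho = 0.4000, p = 0.286105, fail to reject H0 at alpha = 0.05.


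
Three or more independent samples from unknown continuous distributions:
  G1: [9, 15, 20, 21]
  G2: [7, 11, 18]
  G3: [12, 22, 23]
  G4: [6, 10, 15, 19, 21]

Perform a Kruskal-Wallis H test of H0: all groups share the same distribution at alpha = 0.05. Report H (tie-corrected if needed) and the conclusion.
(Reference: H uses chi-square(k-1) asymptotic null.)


Step 1: Combine all N = 15 observations and assign midranks.
sorted (value, group, rank): (6,G4,1), (7,G2,2), (9,G1,3), (10,G4,4), (11,G2,5), (12,G3,6), (15,G1,7.5), (15,G4,7.5), (18,G2,9), (19,G4,10), (20,G1,11), (21,G1,12.5), (21,G4,12.5), (22,G3,14), (23,G3,15)
Step 2: Sum ranks within each group.
R_1 = 34 (n_1 = 4)
R_2 = 16 (n_2 = 3)
R_3 = 35 (n_3 = 3)
R_4 = 35 (n_4 = 5)
Step 3: H = 12/(N(N+1)) * sum(R_i^2/n_i) - 3(N+1)
     = 12/(15*16) * (34^2/4 + 16^2/3 + 35^2/3 + 35^2/5) - 3*16
     = 0.050000 * 1027.67 - 48
     = 3.383333.
Step 4: Ties present; correction factor C = 1 - 12/(15^3 - 15) = 0.996429. Corrected H = 3.383333 / 0.996429 = 3.395460.
Step 5: Under H0, H ~ chi^2(3); p-value = 0.334576.
Step 6: alpha = 0.05. fail to reject H0.

H = 3.3955, df = 3, p = 0.334576, fail to reject H0.


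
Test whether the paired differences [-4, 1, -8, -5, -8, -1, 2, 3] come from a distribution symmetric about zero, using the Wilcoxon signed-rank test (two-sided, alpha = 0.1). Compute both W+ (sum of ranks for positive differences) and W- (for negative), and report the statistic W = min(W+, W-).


Step 1: Drop any zero differences (none here) and take |d_i|.
|d| = [4, 1, 8, 5, 8, 1, 2, 3]
Step 2: Midrank |d_i| (ties get averaged ranks).
ranks: |4|->5, |1|->1.5, |8|->7.5, |5|->6, |8|->7.5, |1|->1.5, |2|->3, |3|->4
Step 3: Attach original signs; sum ranks with positive sign and with negative sign.
W+ = 1.5 + 3 + 4 = 8.5
W- = 5 + 7.5 + 6 + 7.5 + 1.5 = 27.5
(Check: W+ + W- = 36 should equal n(n+1)/2 = 36.)
Step 4: Test statistic W = min(W+, W-) = 8.5.
Step 5: Ties in |d|, so use the tie-corrected normal approximation.
        E[W] = n(n+1)/4 = 8*9/4 = 18.
        Tie groups: |d|=1 (t=2), |d|=8 (t=2); sum(t^3 - t) = 12.
        Var[W] = n(n+1)(2n+1)/24 - sum(t^3-t)/48 = 1224/24 - 12/48 = 50.75.
        z = (W - E[W]) / sqrt(Var[W]) = (8.5 - 18) / 7.1239 = -1.3335.
        Two-sided p = 2*Phi(z) = 0.182355.
Step 6: alpha = 0.1. fail to reject H0.

W+ = 8.5, W- = 27.5, W = min = 8.5, p = 0.182355, fail to reject H0.


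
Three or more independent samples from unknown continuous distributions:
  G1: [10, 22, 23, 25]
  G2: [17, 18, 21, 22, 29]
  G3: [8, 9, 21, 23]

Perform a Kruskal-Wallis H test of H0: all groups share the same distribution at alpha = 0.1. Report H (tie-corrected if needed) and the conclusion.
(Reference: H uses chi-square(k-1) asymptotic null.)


Step 1: Combine all N = 13 observations and assign midranks.
sorted (value, group, rank): (8,G3,1), (9,G3,2), (10,G1,3), (17,G2,4), (18,G2,5), (21,G2,6.5), (21,G3,6.5), (22,G1,8.5), (22,G2,8.5), (23,G1,10.5), (23,G3,10.5), (25,G1,12), (29,G2,13)
Step 2: Sum ranks within each group.
R_1 = 34 (n_1 = 4)
R_2 = 37 (n_2 = 5)
R_3 = 20 (n_3 = 4)
Step 3: H = 12/(N(N+1)) * sum(R_i^2/n_i) - 3(N+1)
     = 12/(13*14) * (34^2/4 + 37^2/5 + 20^2/4) - 3*14
     = 0.065934 * 662.8 - 42
     = 1.701099.
Step 4: Ties present; correction factor C = 1 - 18/(13^3 - 13) = 0.991758. Corrected H = 1.701099 / 0.991758 = 1.715235.
Step 5: Under H0, H ~ chi^2(2); p-value = 0.424171.
Step 6: alpha = 0.1. fail to reject H0.

H = 1.7152, df = 2, p = 0.424171, fail to reject H0.


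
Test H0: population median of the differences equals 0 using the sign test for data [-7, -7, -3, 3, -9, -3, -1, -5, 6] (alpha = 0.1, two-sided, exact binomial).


Step 1: Discard zero differences. Original n = 9; n_eff = number of nonzero differences = 9.
Nonzero differences (with sign): -7, -7, -3, +3, -9, -3, -1, -5, +6
Step 2: Count signs: positive = 2, negative = 7.
Step 3: Under H0: P(positive) = 0.5, so the number of positives S ~ Bin(9, 0.5).
Step 4: Two-sided exact p-value = sum of Bin(9,0.5) probabilities at or below the observed probability = 0.179688.
Step 5: alpha = 0.1. fail to reject H0.

n_eff = 9, pos = 2, neg = 7, p = 0.179688, fail to reject H0.


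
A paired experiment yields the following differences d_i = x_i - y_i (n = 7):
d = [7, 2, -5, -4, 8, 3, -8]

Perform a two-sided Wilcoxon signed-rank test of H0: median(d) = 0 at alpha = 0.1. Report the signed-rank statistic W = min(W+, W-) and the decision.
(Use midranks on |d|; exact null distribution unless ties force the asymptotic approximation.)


Step 1: Drop any zero differences (none here) and take |d_i|.
|d| = [7, 2, 5, 4, 8, 3, 8]
Step 2: Midrank |d_i| (ties get averaged ranks).
ranks: |7|->5, |2|->1, |5|->4, |4|->3, |8|->6.5, |3|->2, |8|->6.5
Step 3: Attach original signs; sum ranks with positive sign and with negative sign.
W+ = 5 + 1 + 6.5 + 2 = 14.5
W- = 4 + 3 + 6.5 = 13.5
(Check: W+ + W- = 28 should equal n(n+1)/2 = 28.)
Step 4: Test statistic W = min(W+, W-) = 13.5.
Step 5: Ties in |d|, so use the tie-corrected normal approximation.
        E[W] = n(n+1)/4 = 7*8/4 = 14.
        Tie groups: |d|=8 (t=2); sum(t^3 - t) = 6.
        Var[W] = n(n+1)(2n+1)/24 - sum(t^3-t)/48 = 840/24 - 6/48 = 34.875.
        z = (W - E[W]) / sqrt(Var[W]) = (13.5 - 14) / 5.9055 = -0.0847.
        Two-sided p = 2*Phi(z) = 0.932526.
Step 6: alpha = 0.1. fail to reject H0.

W+ = 14.5, W- = 13.5, W = min = 13.5, p = 0.932526, fail to reject H0.


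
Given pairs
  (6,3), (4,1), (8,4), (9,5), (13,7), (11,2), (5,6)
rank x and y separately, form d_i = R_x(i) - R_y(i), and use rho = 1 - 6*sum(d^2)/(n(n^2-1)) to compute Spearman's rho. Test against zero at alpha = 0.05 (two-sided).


Step 1: Rank x and y separately (midranks; no ties here).
rank(x): 6->3, 4->1, 8->4, 9->5, 13->7, 11->6, 5->2
rank(y): 3->3, 1->1, 4->4, 5->5, 7->7, 2->2, 6->6
Step 2: d_i = R_x(i) - R_y(i); compute d_i^2.
  (3-3)^2=0, (1-1)^2=0, (4-4)^2=0, (5-5)^2=0, (7-7)^2=0, (6-2)^2=16, (2-6)^2=16
sum(d^2) = 32.
Step 3: rho = 1 - 6*32 / (7*(7^2 - 1)) = 1 - 192/336 = 0.428571.
Step 4: Under H0, t = rho * sqrt((n-2)/(1-rho^2)) = 1.0607 ~ t(5).
Step 5: Two-sided p-value from the t-distribution with 5 df = 0.337368.
Step 6: alpha = 0.05. fail to reject H0.

rho = 0.4286, p = 0.337368, fail to reject H0 at alpha = 0.05.


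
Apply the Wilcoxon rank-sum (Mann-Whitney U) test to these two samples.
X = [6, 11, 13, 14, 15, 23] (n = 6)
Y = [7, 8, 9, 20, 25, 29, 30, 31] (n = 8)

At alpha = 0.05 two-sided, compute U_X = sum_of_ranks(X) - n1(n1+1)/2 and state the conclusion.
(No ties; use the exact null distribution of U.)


Step 1: Combine and sort all 14 observations; assign midranks.
sorted (value, group): (6,X), (7,Y), (8,Y), (9,Y), (11,X), (13,X), (14,X), (15,X), (20,Y), (23,X), (25,Y), (29,Y), (30,Y), (31,Y)
ranks: 6->1, 7->2, 8->3, 9->4, 11->5, 13->6, 14->7, 15->8, 20->9, 23->10, 25->11, 29->12, 30->13, 31->14
Step 2: Rank sum for X: R1 = 1 + 5 + 6 + 7 + 8 + 10 = 37.
Step 3: U_X = R1 - n1(n1+1)/2 = 37 - 6*7/2 = 37 - 21 = 16.
       U_Y = n1*n2 - U_X = 48 - 16 = 32.
Step 4: No ties, so the exact null distribution of U (based on enumerating the C(14,6) = 3003 equally likely rank assignments) gives the two-sided p-value.
Step 5: p-value = 0.344988; compare to alpha = 0.05. fail to reject H0.

U_X = 16, p = 0.344988, fail to reject H0 at alpha = 0.05.


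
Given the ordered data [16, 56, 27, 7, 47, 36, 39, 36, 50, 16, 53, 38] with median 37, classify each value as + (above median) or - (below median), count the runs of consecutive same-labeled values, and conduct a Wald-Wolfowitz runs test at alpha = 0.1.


Step 1: Compute median = 37; label A = above, B = below.
Labels in order: BABBABABABAA  (n_A = 6, n_B = 6)
Step 2: Count runs R = 10.
Step 3: Under H0 (random ordering), E[R] = 2*n_A*n_B/(n_A+n_B) + 1 = 2*6*6/12 + 1 = 7.0000.
        Var[R] = 2*n_A*n_B*(2*n_A*n_B - n_A - n_B) / ((n_A+n_B)^2 * (n_A+n_B-1)) = 4320/1584 = 2.7273.
        SD[R] = 1.6514.
Step 4: Continuity-corrected z = (R - 0.5 - E[R]) / SD[R] = (10 - 0.5 - 7.0000) / 1.6514 = 1.5138.
Step 5: Two-sided p-value via normal approximation = 2*(1 - Phi(|z|)) = 0.130070.
Step 6: alpha = 0.1. fail to reject H0.

R = 10, z = 1.5138, p = 0.130070, fail to reject H0.


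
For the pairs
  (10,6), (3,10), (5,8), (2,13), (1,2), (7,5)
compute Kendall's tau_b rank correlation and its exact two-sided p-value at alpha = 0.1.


Step 1: Enumerate the 15 unordered pairs (i,j) with i<j and classify each by sign(x_j-x_i) * sign(y_j-y_i).
  (1,2):dx=-7,dy=+4->D; (1,3):dx=-5,dy=+2->D; (1,4):dx=-8,dy=+7->D; (1,5):dx=-9,dy=-4->C
  (1,6):dx=-3,dy=-1->C; (2,3):dx=+2,dy=-2->D; (2,4):dx=-1,dy=+3->D; (2,5):dx=-2,dy=-8->C
  (2,6):dx=+4,dy=-5->D; (3,4):dx=-3,dy=+5->D; (3,5):dx=-4,dy=-6->C; (3,6):dx=+2,dy=-3->D
  (4,5):dx=-1,dy=-11->C; (4,6):dx=+5,dy=-8->D; (5,6):dx=+6,dy=+3->C
Step 2: C = 6, D = 9, total pairs = 15.
Step 3: tau = (C - D)/(n(n-1)/2) = (6 - 9)/15 = -0.200000.
Step 4: Exact two-sided p-value (enumerate n! = 720 permutations of y under H0): p = 0.719444.
Step 5: alpha = 0.1. fail to reject H0.

tau_b = -0.2000 (C=6, D=9), p = 0.719444, fail to reject H0.


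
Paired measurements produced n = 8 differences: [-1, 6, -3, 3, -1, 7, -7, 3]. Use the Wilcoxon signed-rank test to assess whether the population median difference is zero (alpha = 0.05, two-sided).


Step 1: Drop any zero differences (none here) and take |d_i|.
|d| = [1, 6, 3, 3, 1, 7, 7, 3]
Step 2: Midrank |d_i| (ties get averaged ranks).
ranks: |1|->1.5, |6|->6, |3|->4, |3|->4, |1|->1.5, |7|->7.5, |7|->7.5, |3|->4
Step 3: Attach original signs; sum ranks with positive sign and with negative sign.
W+ = 6 + 4 + 7.5 + 4 = 21.5
W- = 1.5 + 4 + 1.5 + 7.5 = 14.5
(Check: W+ + W- = 36 should equal n(n+1)/2 = 36.)
Step 4: Test statistic W = min(W+, W-) = 14.5.
Step 5: Ties in |d|, so use the tie-corrected normal approximation.
        E[W] = n(n+1)/4 = 8*9/4 = 18.
        Tie groups: |d|=1 (t=2), |d|=3 (t=3), |d|=7 (t=2); sum(t^3 - t) = 36.
        Var[W] = n(n+1)(2n+1)/24 - sum(t^3-t)/48 = 1224/24 - 36/48 = 50.25.
        z = (W - E[W]) / sqrt(Var[W]) = (14.5 - 18) / 7.0887 = -0.4937.
        Two-sided p = 2*Phi(z) = 0.621488.
Step 6: alpha = 0.05. fail to reject H0.

W+ = 21.5, W- = 14.5, W = min = 14.5, p = 0.621488, fail to reject H0.


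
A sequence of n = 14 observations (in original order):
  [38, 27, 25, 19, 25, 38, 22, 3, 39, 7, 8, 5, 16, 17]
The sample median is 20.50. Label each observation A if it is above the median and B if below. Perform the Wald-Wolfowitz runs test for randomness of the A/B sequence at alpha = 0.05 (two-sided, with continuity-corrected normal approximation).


Step 1: Compute median = 20.50; label A = above, B = below.
Labels in order: AAABAAABABBBBB  (n_A = 7, n_B = 7)
Step 2: Count runs R = 6.
Step 3: Under H0 (random ordering), E[R] = 2*n_A*n_B/(n_A+n_B) + 1 = 2*7*7/14 + 1 = 8.0000.
        Var[R] = 2*n_A*n_B*(2*n_A*n_B - n_A - n_B) / ((n_A+n_B)^2 * (n_A+n_B-1)) = 8232/2548 = 3.2308.
        SD[R] = 1.7974.
Step 4: Continuity-corrected z = (R + 0.5 - E[R]) / SD[R] = (6 + 0.5 - 8.0000) / 1.7974 = -0.8345.
Step 5: Two-sided p-value via normal approximation = 2*(1 - Phi(|z|)) = 0.403986.
Step 6: alpha = 0.05. fail to reject H0.

R = 6, z = -0.8345, p = 0.403986, fail to reject H0.


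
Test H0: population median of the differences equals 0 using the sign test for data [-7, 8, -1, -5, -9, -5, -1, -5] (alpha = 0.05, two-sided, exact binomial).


Step 1: Discard zero differences. Original n = 8; n_eff = number of nonzero differences = 8.
Nonzero differences (with sign): -7, +8, -1, -5, -9, -5, -1, -5
Step 2: Count signs: positive = 1, negative = 7.
Step 3: Under H0: P(positive) = 0.5, so the number of positives S ~ Bin(8, 0.5).
Step 4: Two-sided exact p-value = sum of Bin(8,0.5) probabilities at or below the observed probability = 0.070312.
Step 5: alpha = 0.05. fail to reject H0.

n_eff = 8, pos = 1, neg = 7, p = 0.070312, fail to reject H0.


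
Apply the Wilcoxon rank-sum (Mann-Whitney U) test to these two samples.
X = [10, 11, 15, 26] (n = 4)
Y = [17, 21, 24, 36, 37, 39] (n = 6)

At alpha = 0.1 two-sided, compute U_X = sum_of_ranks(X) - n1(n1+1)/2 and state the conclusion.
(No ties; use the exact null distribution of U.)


Step 1: Combine and sort all 10 observations; assign midranks.
sorted (value, group): (10,X), (11,X), (15,X), (17,Y), (21,Y), (24,Y), (26,X), (36,Y), (37,Y), (39,Y)
ranks: 10->1, 11->2, 15->3, 17->4, 21->5, 24->6, 26->7, 36->8, 37->9, 39->10
Step 2: Rank sum for X: R1 = 1 + 2 + 3 + 7 = 13.
Step 3: U_X = R1 - n1(n1+1)/2 = 13 - 4*5/2 = 13 - 10 = 3.
       U_Y = n1*n2 - U_X = 24 - 3 = 21.
Step 4: No ties, so the exact null distribution of U (based on enumerating the C(10,4) = 210 equally likely rank assignments) gives the two-sided p-value.
Step 5: p-value = 0.066667; compare to alpha = 0.1. reject H0.

U_X = 3, p = 0.066667, reject H0 at alpha = 0.1.
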